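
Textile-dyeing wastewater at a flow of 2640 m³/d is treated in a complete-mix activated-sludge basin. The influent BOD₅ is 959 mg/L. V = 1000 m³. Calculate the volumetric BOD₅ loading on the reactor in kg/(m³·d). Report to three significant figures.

L_v ≈ 2.53 kg BOD₅/(m³·d)

L_v = Q S₀ / V = 2640 × 959 × 10⁻³ / 1000 = 2.532 kg/(m³·d).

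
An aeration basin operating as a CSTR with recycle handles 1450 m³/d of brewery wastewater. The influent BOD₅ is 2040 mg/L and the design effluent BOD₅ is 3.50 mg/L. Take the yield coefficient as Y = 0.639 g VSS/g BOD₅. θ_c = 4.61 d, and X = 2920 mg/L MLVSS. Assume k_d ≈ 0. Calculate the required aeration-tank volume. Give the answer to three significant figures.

V ≈ 2980 m³

V·X = Y·Q·ΔS·θ_c gives V = 0.639 × 1450 × (2040 − 3.50) × 4.61 / 2920 = 2979 m³.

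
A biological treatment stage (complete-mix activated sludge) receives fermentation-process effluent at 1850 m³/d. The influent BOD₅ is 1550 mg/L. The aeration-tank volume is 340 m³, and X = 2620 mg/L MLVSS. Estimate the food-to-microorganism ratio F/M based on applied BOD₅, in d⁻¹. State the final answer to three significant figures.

F/M = applied load / biomass = Q·S₀/(V·X) = 1850 × 1550 / (340.0 × 2620) = 3.219 d⁻¹.

F/M ≈ 3.22 d⁻¹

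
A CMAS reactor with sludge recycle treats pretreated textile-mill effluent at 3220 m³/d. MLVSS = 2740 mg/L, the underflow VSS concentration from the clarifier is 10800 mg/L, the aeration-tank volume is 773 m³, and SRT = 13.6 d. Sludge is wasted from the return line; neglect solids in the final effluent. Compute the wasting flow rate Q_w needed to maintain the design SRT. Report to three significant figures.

Q_w ≈ 14.4 m³/d

Q_w = (V·X)/(θ_c X_r) = 773.0 × 2740 / (13.6 × 10800) = 14.42 m³/d.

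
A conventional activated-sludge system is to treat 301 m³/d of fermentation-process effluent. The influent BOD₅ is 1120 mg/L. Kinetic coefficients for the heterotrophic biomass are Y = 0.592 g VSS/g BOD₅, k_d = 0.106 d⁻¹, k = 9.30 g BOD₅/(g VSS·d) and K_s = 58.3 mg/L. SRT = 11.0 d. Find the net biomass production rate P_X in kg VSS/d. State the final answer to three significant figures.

P_X ≈ 92.0 kg VSS/d

Effluent substrate depends only on kinetics and SRT: S = K_s(1 + k_d θ_c) / [θ_c(Yk − k_d) − 1] = 58.3 × (1 + 0.106 × 11.0) / [11.0 × (0.592 × 9.30 − 0.106) − 1] = 126.3 / 58.40 = 2.162 mg/L.
Observed yield with endogenous decay: Y_obs = Y / (1 + k_d·θ_c) = 0.592 / (1 + 0.106 × 11.0) = 0.592 / 2.166 = 0.2733 g VSS/g BOD₅.
Substrate removed = Q·(S₀ − S) = 301 m³/d × (1120 − 2.16) g/m³ = 3.36×10^5 g/d = 336.5 kg/d.
Biomass produced: P_X = Y_obs·Q·ΔS = 0.2733 × 336.5 ≈ 91.96 kg VSS/d.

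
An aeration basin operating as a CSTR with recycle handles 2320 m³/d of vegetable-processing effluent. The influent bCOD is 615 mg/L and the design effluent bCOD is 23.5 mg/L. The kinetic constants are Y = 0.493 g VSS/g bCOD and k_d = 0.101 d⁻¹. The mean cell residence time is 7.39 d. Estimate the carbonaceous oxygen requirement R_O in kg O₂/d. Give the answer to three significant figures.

R_O ≈ 822 kg O₂/d

Observed yield with endogenous decay: Y_obs = Y / (1 + k_d·θ_c) = 0.493 / (1 + 0.101 × 7.39) = 0.493 / 1.746 = 0.2823 g VSS/g bCOD.
ΔS = 615 − 23.5 = 591.5 mg/L, so the substrate removal rate is 2320 × 591.5/1000 = 1372 kg bCOD/d.
P_X = Y_obs·Q·(S₀ − S) = 0.2823 × 1372 = 387.4 kg VSS/d.
R_O = Q·ΔS − 1.42 P_X = 1372 − 550.1 = 822.2 kg O₂/d.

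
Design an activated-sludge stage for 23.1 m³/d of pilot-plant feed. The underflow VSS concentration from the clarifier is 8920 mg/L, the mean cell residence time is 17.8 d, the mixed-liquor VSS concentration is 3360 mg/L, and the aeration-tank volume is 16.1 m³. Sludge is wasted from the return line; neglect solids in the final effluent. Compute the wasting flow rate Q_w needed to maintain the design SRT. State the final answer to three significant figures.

Q_w ≈ 0.341 m³/d

Wasting from the return line (neglecting effluent solids): Q_w = V·X / (θ_c·X_r) = 16.10 × 3360 / (17.8 × 8920) = 0.3407 m³/d.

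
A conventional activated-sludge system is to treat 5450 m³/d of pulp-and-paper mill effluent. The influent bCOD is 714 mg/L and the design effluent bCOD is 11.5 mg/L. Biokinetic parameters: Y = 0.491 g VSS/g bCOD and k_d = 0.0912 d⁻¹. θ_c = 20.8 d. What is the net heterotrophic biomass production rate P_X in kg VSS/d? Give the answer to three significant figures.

P_X ≈ 649 kg VSS/d

Observed yield with endogenous decay: Y_obs = Y / (1 + k_d·θ_c) = 0.491 / (1 + 0.0912 × 20.8) = 0.491 / 2.897 = 0.1695 g VSS/g bCOD.
Q·(S₀ − S) = 5450 × (714 − 11.5) × 10⁻³ = 3829 kg/d removed.
P_X = Y_obs · Q(S₀ − S) = 0.1695 × 3829 = 648.9 kg VSS/d.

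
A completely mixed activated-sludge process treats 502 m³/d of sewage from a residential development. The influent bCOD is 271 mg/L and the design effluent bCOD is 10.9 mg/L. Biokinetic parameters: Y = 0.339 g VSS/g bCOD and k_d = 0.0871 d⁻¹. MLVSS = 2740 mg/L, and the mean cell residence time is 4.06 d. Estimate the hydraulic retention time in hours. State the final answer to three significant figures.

Steady-state biomass mass balance: V·X·(1 + k_d·θ_c) = Y·Q·(S₀ − S)·θ_c, so V = 0.339 × 502 × (271 − 10.9) × 4.06 / [2740 × (1 + 0.0871 × 4.06)] = 1.8×10^5 / 3709 = 48.45 m³.
Hydraulic retention time τ = V/Q = 48.45 / 502 = 0.09652 d = 2.316 h.

τ ≈ 2.32 h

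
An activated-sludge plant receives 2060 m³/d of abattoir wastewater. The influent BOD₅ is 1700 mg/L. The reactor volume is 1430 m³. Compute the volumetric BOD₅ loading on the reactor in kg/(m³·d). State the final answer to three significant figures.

L_v = Q S₀ / V = 2060 × 1700 × 10⁻³ / 1430 = 2.449 kg/(m³·d).

L_v ≈ 2.45 kg BOD₅/(m³·d)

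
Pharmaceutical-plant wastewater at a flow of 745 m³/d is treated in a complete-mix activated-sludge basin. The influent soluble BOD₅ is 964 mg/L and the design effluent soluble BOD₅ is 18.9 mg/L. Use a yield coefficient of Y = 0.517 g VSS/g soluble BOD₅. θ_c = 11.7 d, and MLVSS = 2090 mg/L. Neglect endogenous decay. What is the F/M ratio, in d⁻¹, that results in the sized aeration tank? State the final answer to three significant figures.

V·X = Y·Q·ΔS·θ_c gives V = 0.517 × 745 × (964 − 18.9) × 11.7 / 2090 = 2038 m³.
Food-to-microorganism ratio F/M = Q S₀ / (V X) = 745 × 964 / (2038 × 2090) = 0.1686 d⁻¹.

F/M ≈ 0.169 d⁻¹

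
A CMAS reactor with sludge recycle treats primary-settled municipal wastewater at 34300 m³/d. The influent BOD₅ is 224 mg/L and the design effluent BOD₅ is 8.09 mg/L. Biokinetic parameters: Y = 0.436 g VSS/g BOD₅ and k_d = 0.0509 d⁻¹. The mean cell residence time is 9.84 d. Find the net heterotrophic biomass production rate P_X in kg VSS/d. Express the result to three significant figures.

P_X ≈ 2150 kg VSS/d

Y_obs = Y / (1 + k_d θ_c) = 0.436 / (1 + 0.0509 × 9.84) = 0.436 / 1.501 = 0.2905.
Mass of BOD₅ removed per day: Q(S₀ − S) = 34300 × 215.9 g/m³ = 7406 kg/d.
So the net sludge growth is P_X = 0.2905 × 7406 = 2151 kg VSS/d.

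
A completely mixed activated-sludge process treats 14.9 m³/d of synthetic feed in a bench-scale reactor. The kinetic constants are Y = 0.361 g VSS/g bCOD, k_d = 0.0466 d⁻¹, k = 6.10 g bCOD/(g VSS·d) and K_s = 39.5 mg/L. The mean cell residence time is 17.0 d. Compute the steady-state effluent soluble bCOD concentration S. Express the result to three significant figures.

For a completely mixed reactor with recycle the Lawrence–McCarty relation gives S = K_s·(1 + k_d·θ_c) / [θ_c·(Y·k − k_d) − 1] = 39.5 × (1 + 0.0466 × 17.0) / [17.0 × (0.361 × 6.10 − 0.0466) − 1] = 70.79 / 35.64 = 1.986 mg/L.

S ≈ 1.99 mg/L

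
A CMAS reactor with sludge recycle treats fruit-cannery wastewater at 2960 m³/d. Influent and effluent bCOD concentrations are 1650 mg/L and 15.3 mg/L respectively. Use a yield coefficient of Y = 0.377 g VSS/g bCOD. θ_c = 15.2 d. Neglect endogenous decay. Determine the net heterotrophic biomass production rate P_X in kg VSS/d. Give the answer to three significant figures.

P_X ≈ 1820 kg VSS/d

Since k_d ≈ 0, Y_obs = Y = 0.377 g VSS/g bCOD.
ΔS = 1650 − 15.3 = 1635 mg/L, so the substrate removal rate is 2960 × 1635/1000 = 4839 kg bCOD/d.
P_X = Y_obs · Q(S₀ − S) = 0.3770 × 4839 = 1824 kg VSS/d.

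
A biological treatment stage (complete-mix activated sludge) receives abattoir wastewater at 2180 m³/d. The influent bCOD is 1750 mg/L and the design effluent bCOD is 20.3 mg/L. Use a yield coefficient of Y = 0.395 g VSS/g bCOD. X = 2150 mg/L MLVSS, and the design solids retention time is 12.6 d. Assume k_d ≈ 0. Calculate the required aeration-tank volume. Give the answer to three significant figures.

V·X = Y·Q·ΔS·θ_c gives V = 0.395 × 2180 × (1750 − 20.3) × 12.6 / 2150 = 8729 m³.

V ≈ 8730 m³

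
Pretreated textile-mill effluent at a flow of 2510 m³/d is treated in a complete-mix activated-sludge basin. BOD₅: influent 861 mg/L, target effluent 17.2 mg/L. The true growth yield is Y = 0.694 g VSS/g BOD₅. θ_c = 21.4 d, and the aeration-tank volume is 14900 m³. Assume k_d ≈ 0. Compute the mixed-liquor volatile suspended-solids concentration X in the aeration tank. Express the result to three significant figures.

X ≈ 2110 mg/L

Without decay, X = Y Q (S₀−S) θ_c / V = 0.694 × 2510 × (861 − 17.2) × 21.4 / 14900 = 2111 mg/L.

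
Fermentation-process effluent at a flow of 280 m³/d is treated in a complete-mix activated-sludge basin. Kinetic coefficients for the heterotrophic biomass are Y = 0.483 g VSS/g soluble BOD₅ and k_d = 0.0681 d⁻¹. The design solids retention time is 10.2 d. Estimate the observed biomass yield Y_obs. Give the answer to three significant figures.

Y_obs ≈ 0.285 g VSS/g soluble BOD₅

Y_obs = Y / (1 + k_d θ_c) = 0.483 / (1 + 0.0681 × 10.2) = 0.483 / 1.695 = 0.2850.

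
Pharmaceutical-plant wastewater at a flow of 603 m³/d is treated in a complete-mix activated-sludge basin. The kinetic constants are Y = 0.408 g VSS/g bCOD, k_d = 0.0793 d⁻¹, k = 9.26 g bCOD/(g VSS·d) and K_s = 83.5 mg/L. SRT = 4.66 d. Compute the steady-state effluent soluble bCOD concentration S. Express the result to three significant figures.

S ≈ 7.04 mg/L

From the Monod/SRT balance for a CMAS, S = K_s·(1+k_d θ_c)/[θ_c·(Y k − k_d) − 1] = 83.5 × (1 + 0.0793 × 4.66) / [4.66 × (0.408 × 9.26 − 0.0793) − 1] = 114.4 / 16.24 = 7.043 mg/L.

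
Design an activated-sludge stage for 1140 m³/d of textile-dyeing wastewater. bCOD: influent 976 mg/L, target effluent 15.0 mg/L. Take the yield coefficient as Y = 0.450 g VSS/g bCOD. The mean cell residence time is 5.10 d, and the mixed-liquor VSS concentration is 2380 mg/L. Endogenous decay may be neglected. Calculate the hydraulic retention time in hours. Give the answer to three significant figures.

Biomass mass balance (decay neglected): V·X = Y·Q·(S₀ − S)·θ_c, so V = 0.450 × 1140 × (976 − 15.0) × 5.10 / 2380 = 1056 m³.
HRT = V/Q = 1056 m³ / 1140 m³·d⁻¹ = 0.9267 d × 24 = 22.24 h.

τ ≈ 22.2 h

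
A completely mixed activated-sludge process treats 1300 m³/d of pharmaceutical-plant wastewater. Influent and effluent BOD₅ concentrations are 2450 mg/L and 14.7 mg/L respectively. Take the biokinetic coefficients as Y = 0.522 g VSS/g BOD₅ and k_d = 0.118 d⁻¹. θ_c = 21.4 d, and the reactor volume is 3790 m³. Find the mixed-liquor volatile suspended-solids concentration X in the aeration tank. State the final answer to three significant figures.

X ≈ 2650 mg/L

Solving the biomass balance for X: X = Y Q (S₀−S) θ_c / [V (1+k_d θ_c)] = 0.522 × 1300 × (2450 − 14.7) × 21.4 / [3790 × (1 + 0.118 × 21.4)] = 2647 mg/L.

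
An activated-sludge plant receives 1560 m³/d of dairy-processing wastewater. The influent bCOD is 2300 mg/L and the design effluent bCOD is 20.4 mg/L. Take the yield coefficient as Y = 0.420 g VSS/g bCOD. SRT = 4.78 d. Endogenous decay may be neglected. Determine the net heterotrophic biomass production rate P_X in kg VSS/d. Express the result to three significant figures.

With endogenous decay neglected, the observed yield equals the true yield: Y_obs = Y = 0.420 g VSS/g bCOD.
Substrate removed = Q·(S₀ − S) = 1560 m³/d × (2300 − 20.4) g/m³ = 3.56×10^6 g/d = 3556 kg/d.
Net biomass production P_X = Y_obs × Q·(S₀ − S) = 0.4200 × 3556 = 1494 kg VSS/d.

P_X ≈ 1490 kg VSS/d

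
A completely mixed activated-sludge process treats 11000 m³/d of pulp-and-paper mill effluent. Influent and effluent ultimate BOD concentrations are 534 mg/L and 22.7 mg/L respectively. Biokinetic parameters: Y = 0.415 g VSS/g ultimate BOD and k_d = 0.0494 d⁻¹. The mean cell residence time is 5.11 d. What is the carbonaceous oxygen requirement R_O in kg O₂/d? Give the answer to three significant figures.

R_O ≈ 2980 kg O₂/d

Observed yield with endogenous decay: Y_obs = Y / (1 + k_d·θ_c) = 0.415 / (1 + 0.0494 × 5.11) = 0.415 / 1.252 = 0.3314 g VSS/g ultimate BOD.
ΔS = 534 − 22.7 = 511.3 mg/L, so the substrate removal rate is 11000 × 511.3/1000 = 5624 kg ultimate BOD/d.
P_X = Y_obs·Q·(S₀ − S) = 0.3314 × 5624 = 1864 kg VSS/d.
R_O = Q·ΔS − 1.42 P_X = 5624 − 2646 = 2978 kg O₂/d.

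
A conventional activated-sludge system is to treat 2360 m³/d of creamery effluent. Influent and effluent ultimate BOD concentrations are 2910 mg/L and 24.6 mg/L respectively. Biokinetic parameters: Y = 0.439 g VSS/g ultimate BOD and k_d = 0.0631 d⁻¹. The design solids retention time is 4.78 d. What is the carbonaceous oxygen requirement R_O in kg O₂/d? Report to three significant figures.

R_O ≈ 3550 kg O₂/d

Observed yield with endogenous decay: Y_obs = Y / (1 + k_d·θ_c) = 0.439 / (1 + 0.0631 × 4.78) = 0.439 / 1.302 = 0.3373 g VSS/g ultimate BOD.
Substrate removed = Q·(S₀ − S) = 2360 m³/d × (2910 − 24.6) g/m³ = 6.81×10^6 g/d = 6810 kg/d.
P_X = Y_obs·Q·(S₀ − S) = 0.3373 × 6810 = 2297 kg VSS/d.
Carbonaceous O₂ demand = substrate oxidised − cell-mass equivalent = 6810 − 1.42 × 2297 = 3548 kg O₂/d.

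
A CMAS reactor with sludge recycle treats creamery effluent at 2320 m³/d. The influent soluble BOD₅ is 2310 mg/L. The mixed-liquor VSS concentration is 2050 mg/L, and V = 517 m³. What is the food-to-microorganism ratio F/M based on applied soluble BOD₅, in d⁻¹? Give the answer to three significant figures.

F/M ≈ 5.06 d⁻¹

F/M = Q·S₀ / (V·X) = 2320 × 2310 / (517.0 × 2050) = 5.057 g soluble BOD₅·(g VSS·d)⁻¹.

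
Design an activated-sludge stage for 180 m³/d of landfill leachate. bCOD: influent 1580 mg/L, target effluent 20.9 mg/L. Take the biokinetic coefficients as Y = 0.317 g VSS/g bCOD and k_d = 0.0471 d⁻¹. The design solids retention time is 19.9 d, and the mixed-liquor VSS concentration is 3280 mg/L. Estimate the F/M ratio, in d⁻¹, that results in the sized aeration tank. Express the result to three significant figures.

Rearranging the biomass balance for a CMAS with decay, V = Y·Q·ΔS·θ_c / [X·(1+k_d θ_c)] = 0.317 × 180 × (1580 − 20.9) × 19.9 / [3280 × (1 + 0.0471 × 19.9)] = 1.77×10^6 / 6354 = 278.6 m³.
F/M = Q·S₀ / (V·X) = 180 × 1580 / (278.6 × 3280) = 0.3112 g bCOD·(g VSS·d)⁻¹.

F/M ≈ 0.311 d⁻¹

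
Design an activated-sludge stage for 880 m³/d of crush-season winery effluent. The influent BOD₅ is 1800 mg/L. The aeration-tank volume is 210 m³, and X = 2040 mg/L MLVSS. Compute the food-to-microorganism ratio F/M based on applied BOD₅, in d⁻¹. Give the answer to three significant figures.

F/M ≈ 3.70 d⁻¹

F/M = Q·S₀ / (V·X) = 880 × 1800 / (210.0 × 2040) = 3.697 g BOD₅·(g VSS·d)⁻¹.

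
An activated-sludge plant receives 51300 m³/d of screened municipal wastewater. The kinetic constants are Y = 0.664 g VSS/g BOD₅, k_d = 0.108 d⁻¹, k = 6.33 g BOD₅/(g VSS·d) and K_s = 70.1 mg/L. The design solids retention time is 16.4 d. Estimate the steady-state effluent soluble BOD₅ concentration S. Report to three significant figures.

S ≈ 2.94 mg/L

From the Monod/SRT balance for a CMAS, S = K_s·(1+k_d θ_c)/[θ_c·(Y k − k_d) − 1] = 70.1 × (1 + 0.108 × 16.4) / [16.4 × (0.664 × 6.33 − 0.108) − 1] = 194.3 / 66.16 = 2.936 mg/L.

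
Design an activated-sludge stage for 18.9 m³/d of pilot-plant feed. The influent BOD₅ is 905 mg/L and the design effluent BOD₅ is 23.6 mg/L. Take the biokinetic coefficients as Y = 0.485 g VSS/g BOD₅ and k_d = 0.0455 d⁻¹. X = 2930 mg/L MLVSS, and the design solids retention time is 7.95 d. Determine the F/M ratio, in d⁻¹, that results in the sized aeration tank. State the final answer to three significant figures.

From the SRT design equation V = Y Q (S₀−S) θ_c / [X (1 + k_d θ_c)] = 0.485 × 18.9 × (905 − 23.6) × 7.95 / [2930 × (1 + 0.0455 × 7.95)] = 6.42×10^4 / 3990 = 16.10 m³.
Food-to-microorganism ratio F/M = Q S₀ / (V X) = 18.9 × 905 / (16.10 × 2930) = 0.3626 d⁻¹.

F/M ≈ 0.363 d⁻¹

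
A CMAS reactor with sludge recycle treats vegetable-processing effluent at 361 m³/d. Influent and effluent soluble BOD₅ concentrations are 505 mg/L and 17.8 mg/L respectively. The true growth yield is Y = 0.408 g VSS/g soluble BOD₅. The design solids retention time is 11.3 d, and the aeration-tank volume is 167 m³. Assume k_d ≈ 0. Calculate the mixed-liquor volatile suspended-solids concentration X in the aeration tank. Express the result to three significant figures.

X = Y·Q·ΔS·θ_c / V = 0.408 × 361 × (505 − 17.8) × 11.3 / 167 = 4856 mg/L.

X ≈ 4860 mg/L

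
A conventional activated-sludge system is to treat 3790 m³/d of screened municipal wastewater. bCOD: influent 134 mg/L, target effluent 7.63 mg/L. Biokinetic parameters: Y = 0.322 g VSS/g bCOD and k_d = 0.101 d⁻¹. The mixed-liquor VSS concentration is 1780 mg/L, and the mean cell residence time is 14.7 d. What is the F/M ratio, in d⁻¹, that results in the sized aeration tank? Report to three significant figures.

F/M ≈ 0.557 d⁻¹

Steady-state biomass mass balance: V·X·(1 + k_d·θ_c) = Y·Q·(S₀ − S)·θ_c, so V = 0.322 × 3790 × (134 − 7.63) × 14.7 / [1780 × (1 + 0.101 × 14.7)] = 2.27×10^6 / 4423 = 512.6 m³.
Food-to-microorganism ratio F/M = Q S₀ / (V X) = 3790 × 134 / (512.6 × 1780) = 0.5566 d⁻¹.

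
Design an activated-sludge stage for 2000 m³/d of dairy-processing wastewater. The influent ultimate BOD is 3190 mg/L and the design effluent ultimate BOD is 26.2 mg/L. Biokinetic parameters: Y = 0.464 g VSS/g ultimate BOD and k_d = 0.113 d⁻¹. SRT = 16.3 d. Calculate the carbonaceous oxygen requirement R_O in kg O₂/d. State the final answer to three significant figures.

R_O ≈ 4860 kg O₂/d

Observed yield with endogenous decay: Y_obs = Y / (1 + k_d·θ_c) = 0.464 / (1 + 0.113 × 16.3) = 0.464 / 2.842 = 0.1633 g VSS/g ultimate BOD.
Substrate removed = Q·(S₀ − S) = 2000 m³/d × (3190 − 26.2) g/m³ = 6.33×10^6 g/d = 6328 kg/d.
Net sludge production P_X = 0.1633 × 6328 = 1033 kg VSS/d.
R_O = Q·ΔS − 1.42 P_X = 6328 − 1467 = 4861 kg O₂/d.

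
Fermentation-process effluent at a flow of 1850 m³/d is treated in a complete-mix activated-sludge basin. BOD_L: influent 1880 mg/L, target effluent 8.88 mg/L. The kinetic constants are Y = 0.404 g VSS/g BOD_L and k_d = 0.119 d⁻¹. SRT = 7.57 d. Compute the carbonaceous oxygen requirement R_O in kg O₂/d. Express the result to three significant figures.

R_O ≈ 2420 kg O₂/d

Correct the yield for decay: Y_obs = Y/(1 + k_d θ_c) = 0.404 / (1 + 0.119 × 7.57) = 0.404 / 1.901 = 0.2125.
ΔS = 1880 − 8.88 = 1871 mg/L, so the substrate removal rate is 1850 × 1871/1000 = 3462 kg BOD_L/d.
P_X = Y_obs·Q·(S₀ − S) = 0.2125 × 3462 = 735.7 kg VSS/d.
R_O = Q·ΔS − 1.42 P_X = 3462 − 1045 = 2417 kg O₂/d.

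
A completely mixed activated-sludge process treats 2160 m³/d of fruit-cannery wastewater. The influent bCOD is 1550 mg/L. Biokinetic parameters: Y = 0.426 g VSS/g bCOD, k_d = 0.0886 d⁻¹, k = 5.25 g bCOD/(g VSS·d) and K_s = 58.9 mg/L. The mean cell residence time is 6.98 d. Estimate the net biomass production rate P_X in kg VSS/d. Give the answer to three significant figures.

P_X ≈ 877 kg VSS/d

For a completely mixed reactor with recycle the Lawrence–McCarty relation gives S = K_s·(1 + k_d·θ_c) / [θ_c·(Y·k − k_d) − 1] = 58.9 × (1 + 0.0886 × 6.98) / [6.98 × (0.426 × 5.25 − 0.0886) − 1] = 95.33 / 13.99 = 6.813 mg/L.
Y_obs = Y / (1 + k_d θ_c) = 0.426 / (1 + 0.0886 × 6.98) = 0.426 / 1.618 = 0.2632.
Q·(S₀ − S) = 2160 × (1550 − 6.81) × 10⁻³ = 3333 kg/d removed.
Net biomass production P_X = Y_obs × Q·(S₀ − S) = 0.2632 × 3333 = 877.4 kg VSS/d.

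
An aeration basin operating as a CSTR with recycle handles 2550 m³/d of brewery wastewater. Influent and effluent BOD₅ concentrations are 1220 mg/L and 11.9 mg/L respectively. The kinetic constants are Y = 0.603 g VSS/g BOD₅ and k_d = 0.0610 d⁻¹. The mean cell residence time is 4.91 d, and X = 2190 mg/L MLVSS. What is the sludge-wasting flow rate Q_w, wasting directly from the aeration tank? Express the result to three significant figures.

Q_w ≈ 653 m³/d

Steady-state biomass mass balance: V·X·(1 + k_d·θ_c) = Y·Q·(S₀ − S)·θ_c, so V = 0.603 × 2550 × (1220 − 11.9) × 4.91 / [2190 × (1 + 0.0610 × 4.91)] = 9.12×10^6 / 2846 = 3205 m³.
Wasting from the aeration tank: Q_w = V / θ_c = 3205 / 4.91 = 652.7 m³/d.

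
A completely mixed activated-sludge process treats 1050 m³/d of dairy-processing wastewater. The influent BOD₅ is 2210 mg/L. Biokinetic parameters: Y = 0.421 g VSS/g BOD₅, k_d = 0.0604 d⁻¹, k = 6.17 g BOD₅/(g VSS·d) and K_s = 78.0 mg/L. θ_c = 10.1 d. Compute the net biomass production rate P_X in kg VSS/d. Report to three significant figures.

From the Monod/SRT balance for a CMAS, S = K_s·(1+k_d θ_c)/[θ_c·(Y k − k_d) − 1] = 78.0 × (1 + 0.0604 × 10.1) / [10.1 × (0.421 × 6.17 − 0.0604) − 1] = 125.6 / 24.63 = 5.100 mg/L.
Correct the yield for decay: Y_obs = Y/(1 + k_d θ_c) = 0.421 / (1 + 0.0604 × 10.1) = 0.421 / 1.610 = 0.2615.
Substrate removed = Q·(S₀ − S) = 1050 m³/d × (2210 − 5.10) g/m³ = 2.32×10^6 g/d = 2315 kg/d.
So the net sludge growth is P_X = 0.2615 × 2315 = 605.4 kg VSS/d.

P_X ≈ 605 kg VSS/d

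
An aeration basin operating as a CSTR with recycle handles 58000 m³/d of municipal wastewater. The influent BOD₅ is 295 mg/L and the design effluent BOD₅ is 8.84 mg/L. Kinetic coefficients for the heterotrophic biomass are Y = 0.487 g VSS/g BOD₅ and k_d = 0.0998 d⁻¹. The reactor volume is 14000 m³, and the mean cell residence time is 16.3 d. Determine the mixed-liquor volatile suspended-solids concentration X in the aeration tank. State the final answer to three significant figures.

X = Y·Q·ΔS·θ_c / [V·(1 + k_d θ_c)] = 0.487 × 58000 × (295 − 8.84) × 16.3 / [14000 × (1 + 0.0998 × 16.3)] = 3583 mg/L.

X ≈ 3580 mg/L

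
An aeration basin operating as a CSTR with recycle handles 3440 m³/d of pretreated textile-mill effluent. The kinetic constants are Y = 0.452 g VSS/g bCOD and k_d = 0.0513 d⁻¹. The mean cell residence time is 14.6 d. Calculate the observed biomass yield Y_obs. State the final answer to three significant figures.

The observed yield is Y_obs = Y/(1 + k_d·θ_c) = 0.452 / (1 + 0.0513 × 14.6) = 0.452 / 1.749 = 0.2584 g VSS per g bCOD removed.

Y_obs ≈ 0.258 g VSS/g bCOD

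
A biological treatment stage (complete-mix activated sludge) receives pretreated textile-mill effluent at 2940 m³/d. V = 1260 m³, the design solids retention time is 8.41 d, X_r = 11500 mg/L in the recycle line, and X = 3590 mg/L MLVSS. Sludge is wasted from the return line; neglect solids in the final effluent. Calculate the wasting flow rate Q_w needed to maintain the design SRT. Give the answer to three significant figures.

Wasting from the return line (neglecting effluent solids): Q_w = V·X / (θ_c·X_r) = 1260 × 3590 / (8.41 × 11500) = 46.77 m³/d.

Q_w ≈ 46.8 m³/d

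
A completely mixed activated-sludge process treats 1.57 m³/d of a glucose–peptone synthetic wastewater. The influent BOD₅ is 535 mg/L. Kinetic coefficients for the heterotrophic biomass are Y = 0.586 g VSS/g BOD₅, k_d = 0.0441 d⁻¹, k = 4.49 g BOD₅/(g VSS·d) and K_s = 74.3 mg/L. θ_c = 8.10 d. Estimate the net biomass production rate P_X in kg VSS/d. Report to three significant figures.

For a completely mixed reactor with recycle the Lawrence–McCarty relation gives S = K_s·(1 + k_d·θ_c) / [θ_c·(Y·k − k_d) − 1] = 74.3 × (1 + 0.0441 × 8.10) / [8.10 × (0.586 × 4.49 − 0.0441) − 1] = 100.8 / 19.96 = 5.053 mg/L.
Observed yield with endogenous decay: Y_obs = Y / (1 + k_d·θ_c) = 0.586 / (1 + 0.0441 × 8.10) = 0.586 / 1.357 = 0.4318 g VSS/g BOD₅.
ΔS = 535 − 5.05 = 530.0 mg/L, so the substrate removal rate is 1.57 × 530.0/1000 = 0.8320 kg BOD₅/d.
Biomass produced: P_X = Y_obs·Q·ΔS = 0.4318 × 0.8320 ≈ 0.3592 kg VSS/d.

P_X ≈ 0.359 kg VSS/d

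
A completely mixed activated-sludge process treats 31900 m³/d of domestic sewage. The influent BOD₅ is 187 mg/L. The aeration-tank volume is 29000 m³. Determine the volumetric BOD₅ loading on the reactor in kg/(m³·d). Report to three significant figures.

L_v ≈ 0.206 kg BOD₅/(m³·d)

Applied BOD₅ load per unit volume = Q·S₀/V = (31900 × 187/1000)/29000 = 0.2057 kg BOD₅·m⁻³·d⁻¹.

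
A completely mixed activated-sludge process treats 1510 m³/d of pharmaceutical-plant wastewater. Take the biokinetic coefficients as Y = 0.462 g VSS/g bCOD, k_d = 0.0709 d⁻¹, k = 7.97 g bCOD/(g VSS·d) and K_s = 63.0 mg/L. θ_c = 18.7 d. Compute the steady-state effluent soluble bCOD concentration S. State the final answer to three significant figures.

From the Monod/SRT balance for a CMAS, S = K_s·(1+k_d θ_c)/[θ_c·(Y k − k_d) − 1] = 63.0 × (1 + 0.0709 × 18.7) / [18.7 × (0.462 × 7.97 − 0.0709) − 1] = 146.5 / 66.53 = 2.202 mg/L.

S ≈ 2.20 mg/L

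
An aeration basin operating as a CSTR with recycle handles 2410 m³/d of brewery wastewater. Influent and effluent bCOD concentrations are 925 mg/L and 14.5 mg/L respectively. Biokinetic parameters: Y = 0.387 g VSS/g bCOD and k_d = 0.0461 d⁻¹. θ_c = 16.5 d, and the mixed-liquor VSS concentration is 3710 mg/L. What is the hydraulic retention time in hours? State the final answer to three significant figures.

Steady-state biomass mass balance: V·X·(1 + k_d·θ_c) = Y·Q·(S₀ − S)·θ_c, so V = 0.387 × 2410 × (925 − 14.5) × 16.5 / [3710 × (1 + 0.0461 × 16.5)] = 1.4×10^7 / 6532 = 2145 m³.
τ = V/Q = 2145/2410 = 0.8901 d, or 21.36 h.

τ ≈ 21.4 h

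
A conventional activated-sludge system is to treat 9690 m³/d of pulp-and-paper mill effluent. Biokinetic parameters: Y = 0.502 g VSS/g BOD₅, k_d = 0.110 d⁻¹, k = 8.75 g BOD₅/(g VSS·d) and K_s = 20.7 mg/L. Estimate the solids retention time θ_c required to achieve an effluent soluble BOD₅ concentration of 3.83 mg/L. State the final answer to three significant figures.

Specific growth rate at S = 3.83 mg/L: μ = YkS/(K_s+S) = 0.502·8.75·3.83/(20.7+3.83) = 0.6858 d⁻¹.
Then 1/θ_c = μ − k_d = 0.6858 − 0.110 = 0.5758 d⁻¹, giving θ_c = 1.737 d.

θ_c ≈ 1.74 d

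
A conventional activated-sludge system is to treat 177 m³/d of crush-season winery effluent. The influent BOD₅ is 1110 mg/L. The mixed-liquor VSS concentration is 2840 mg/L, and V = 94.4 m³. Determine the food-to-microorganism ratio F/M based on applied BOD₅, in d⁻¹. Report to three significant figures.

Food-to-microorganism ratio F/M = Q S₀ / (V X) = 177 × 1110 / (94.40 × 2840) = 0.7328 d⁻¹.

F/M ≈ 0.733 d⁻¹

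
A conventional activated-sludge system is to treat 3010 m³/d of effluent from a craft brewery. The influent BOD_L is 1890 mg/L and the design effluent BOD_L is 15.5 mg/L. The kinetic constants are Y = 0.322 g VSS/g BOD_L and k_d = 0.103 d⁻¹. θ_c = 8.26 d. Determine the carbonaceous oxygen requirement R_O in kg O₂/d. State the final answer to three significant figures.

Y_obs = Y / (1 + k_d θ_c) = 0.322 / (1 + 0.103 × 8.26) = 0.322 / 1.851 = 0.1740.
Substrate removed = Q·(S₀ − S) = 3010 m³/d × (1890 − 15.5) g/m³ = 5.64×10^6 g/d = 5642 kg/d.
P_X = Y_obs·Q·(S₀ − S) = 0.1740 × 5642 = 981.6 kg VSS/d.
Carbonaceous O₂ demand = substrate oxidised − cell-mass equivalent = 5642 − 1.42 × 981.6 = 4248 kg O₂/d.

R_O ≈ 4250 kg O₂/d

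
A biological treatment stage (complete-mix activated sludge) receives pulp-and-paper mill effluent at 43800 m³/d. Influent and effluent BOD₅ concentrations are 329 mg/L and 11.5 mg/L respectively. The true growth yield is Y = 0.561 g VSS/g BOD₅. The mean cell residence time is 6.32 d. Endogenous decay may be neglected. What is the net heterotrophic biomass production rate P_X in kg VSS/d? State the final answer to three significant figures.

P_X ≈ 7800 kg VSS/d

Since k_d ≈ 0, Y_obs = Y = 0.561 g VSS/g BOD₅.
ΔS = 329 − 11.5 = 317.5 mg/L, so the substrate removal rate is 43800 × 317.5/1000 = 13906 kg BOD₅/d.
P_X = Y_obs · Q(S₀ − S) = 0.5610 × 13906 = 7802 kg VSS/d.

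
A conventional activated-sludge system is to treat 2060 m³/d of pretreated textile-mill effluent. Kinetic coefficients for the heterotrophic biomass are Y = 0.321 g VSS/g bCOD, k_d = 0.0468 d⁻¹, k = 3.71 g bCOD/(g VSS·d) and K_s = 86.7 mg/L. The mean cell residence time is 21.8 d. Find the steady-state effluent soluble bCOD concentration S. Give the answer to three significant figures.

For a completely mixed reactor with recycle the Lawrence–McCarty relation gives S = K_s·(1 + k_d·θ_c) / [θ_c·(Y·k − k_d) − 1] = 86.7 × (1 + 0.0468 × 21.8) / [21.8 × (0.321 × 3.71 − 0.0468) − 1] = 175.2 / 23.94 = 7.316 mg/L.

S ≈ 7.32 mg/L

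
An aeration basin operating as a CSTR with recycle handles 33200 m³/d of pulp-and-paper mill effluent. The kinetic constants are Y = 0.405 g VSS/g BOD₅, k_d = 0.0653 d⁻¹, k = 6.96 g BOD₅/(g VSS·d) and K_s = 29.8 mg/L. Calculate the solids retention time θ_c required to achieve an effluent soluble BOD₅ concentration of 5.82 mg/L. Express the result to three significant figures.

θ_c ≈ 2.53 d

From 1/θ_c = Y·k·S/(K_s + S) − k_d: Y·k·S/(K_s+S) = 0.405 × 6.96 × 5.82 / (29.8 + 5.82) = 0.4606 d⁻¹.
θ_c = 1/(μ − k_d) = 1/(0.4606 − 0.0653) = 1/0.3953 = 2.530 d.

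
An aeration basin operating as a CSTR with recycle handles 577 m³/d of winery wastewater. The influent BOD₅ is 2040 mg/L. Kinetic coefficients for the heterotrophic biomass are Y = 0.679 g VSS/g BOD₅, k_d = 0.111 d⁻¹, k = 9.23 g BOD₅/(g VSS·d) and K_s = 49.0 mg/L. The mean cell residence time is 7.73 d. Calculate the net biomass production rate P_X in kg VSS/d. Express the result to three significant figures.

P_X ≈ 430 kg VSS/d

Effluent substrate depends only on kinetics and SRT: S = K_s(1 + k_d θ_c) / [θ_c(Yk − k_d) − 1] = 49.0 × (1 + 0.111 × 7.73) / [7.73 × (0.679 × 9.23 − 0.111) − 1] = 91.04 / 46.59 = 1.954 mg/L.
Observed yield with endogenous decay: Y_obs = Y / (1 + k_d·θ_c) = 0.679 / (1 + 0.111 × 7.73) = 0.679 / 1.858 = 0.3654 g VSS/g BOD₅.
Q·(S₀ − S) = 577 × (2040 − 1.95) × 10⁻³ = 1176 kg/d removed.
Biomass produced: P_X = Y_obs·Q·ΔS = 0.3654 × 1176 ≈ 429.7 kg VSS/d.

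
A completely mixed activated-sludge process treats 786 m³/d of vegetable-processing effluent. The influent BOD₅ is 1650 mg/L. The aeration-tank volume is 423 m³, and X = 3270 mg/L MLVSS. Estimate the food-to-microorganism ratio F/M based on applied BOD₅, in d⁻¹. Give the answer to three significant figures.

Food-to-microorganism ratio F/M = Q S₀ / (V X) = 786 × 1650 / (423.0 × 3270) = 0.9376 d⁻¹.

F/M ≈ 0.938 d⁻¹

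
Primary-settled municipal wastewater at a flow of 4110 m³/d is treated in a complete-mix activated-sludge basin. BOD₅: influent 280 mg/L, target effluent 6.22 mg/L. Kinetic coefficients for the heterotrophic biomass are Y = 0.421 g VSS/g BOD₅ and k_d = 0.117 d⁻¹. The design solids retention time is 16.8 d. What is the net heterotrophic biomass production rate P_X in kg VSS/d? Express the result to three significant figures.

Correct the yield for decay: Y_obs = Y/(1 + k_d θ_c) = 0.421 / (1 + 0.117 × 16.8) = 0.421 / 2.966 = 0.1420.
Mass of BOD₅ removed per day: Q(S₀ − S) = 4110 × 273.8 g/m³ = 1125 kg/d.
Net biomass production P_X = Y_obs × Q·(S₀ − S) = 0.1420 × 1125 = 159.7 kg VSS/d.

P_X ≈ 160 kg VSS/d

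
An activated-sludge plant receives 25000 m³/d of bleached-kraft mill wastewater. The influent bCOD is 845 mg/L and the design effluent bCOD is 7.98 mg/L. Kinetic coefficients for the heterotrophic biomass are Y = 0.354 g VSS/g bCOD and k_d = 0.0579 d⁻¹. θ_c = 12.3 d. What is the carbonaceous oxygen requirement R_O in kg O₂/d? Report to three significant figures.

Observed yield with endogenous decay: Y_obs = Y / (1 + k_d·θ_c) = 0.354 / (1 + 0.0579 × 12.3) = 0.354 / 1.712 = 0.2068 g VSS/g bCOD.
ΔS = 845 − 7.98 = 837.0 mg/L, so the substrate removal rate is 25000 × 837.0/1000 = 20926 kg bCOD/d.
Net sludge production P_X = 0.2068 × 20926 = 4326 kg VSS/d.
Carbonaceous O₂ demand = substrate oxidised − cell-mass equivalent = 20926 − 1.42 × 4326 = 14782 kg O₂/d.

R_O ≈ 14800 kg O₂/d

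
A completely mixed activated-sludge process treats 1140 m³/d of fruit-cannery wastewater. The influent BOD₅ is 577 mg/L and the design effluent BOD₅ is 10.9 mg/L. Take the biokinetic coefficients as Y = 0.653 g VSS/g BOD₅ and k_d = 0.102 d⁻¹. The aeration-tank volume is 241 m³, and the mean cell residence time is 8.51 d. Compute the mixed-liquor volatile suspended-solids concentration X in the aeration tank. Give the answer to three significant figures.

X ≈ 7970 mg/L

From V·X·(1 + k_d·θ_c) = Y·Q·(S₀ − S)·θ_c: X = 0.653 × 1140 × (577 − 10.9) × 8.51 / [241 × (1 + 0.102 × 8.51)] = 7966 mg/L.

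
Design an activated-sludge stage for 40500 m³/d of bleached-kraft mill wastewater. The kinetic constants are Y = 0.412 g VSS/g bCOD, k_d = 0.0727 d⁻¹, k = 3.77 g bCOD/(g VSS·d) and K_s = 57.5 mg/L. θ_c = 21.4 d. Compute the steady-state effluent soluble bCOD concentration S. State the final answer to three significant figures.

From the Monod/SRT balance for a CMAS, S = K_s·(1+k_d θ_c)/[θ_c·(Y k − k_d) − 1] = 57.5 × (1 + 0.0727 × 21.4) / [21.4 × (0.412 × 3.77 − 0.0727) − 1] = 147.0 / 30.68 = 4.789 mg/L.

S ≈ 4.79 mg/L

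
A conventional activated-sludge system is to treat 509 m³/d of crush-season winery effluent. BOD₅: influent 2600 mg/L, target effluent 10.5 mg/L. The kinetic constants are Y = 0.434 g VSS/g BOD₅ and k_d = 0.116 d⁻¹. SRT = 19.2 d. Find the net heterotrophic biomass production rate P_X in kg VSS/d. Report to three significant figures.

P_X ≈ 177 kg VSS/d

Y_obs = Y / (1 + k_d θ_c) = 0.434 / (1 + 0.116 × 19.2) = 0.434 / 3.227 = 0.1345.
Mass of BOD₅ removed per day: Q(S₀ − S) = 509 × 2590 g/m³ = 1318 kg/d.
P_X = Y_obs · Q(S₀ − S) = 0.1345 × 1318 = 177.3 kg VSS/d.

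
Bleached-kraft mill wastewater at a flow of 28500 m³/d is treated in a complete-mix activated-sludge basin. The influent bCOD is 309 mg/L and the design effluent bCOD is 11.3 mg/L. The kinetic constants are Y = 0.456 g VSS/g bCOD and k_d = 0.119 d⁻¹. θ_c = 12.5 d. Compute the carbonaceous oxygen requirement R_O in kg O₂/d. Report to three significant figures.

R_O ≈ 6280 kg O₂/d

Correct the yield for decay: Y_obs = Y/(1 + k_d θ_c) = 0.456 / (1 + 0.119 × 12.5) = 0.456 / 2.487 = 0.1833.
ΔS = 309 − 11.3 = 297.7 mg/L, so the substrate removal rate is 28500 × 297.7/1000 = 8484 kg bCOD/d.
Net sludge production P_X = 0.1833 × 8484 = 1555 kg VSS/d.
R_O = Q·ΔS − 1.42 P_X = 8484 − 2209 = 6276 kg O₂/d.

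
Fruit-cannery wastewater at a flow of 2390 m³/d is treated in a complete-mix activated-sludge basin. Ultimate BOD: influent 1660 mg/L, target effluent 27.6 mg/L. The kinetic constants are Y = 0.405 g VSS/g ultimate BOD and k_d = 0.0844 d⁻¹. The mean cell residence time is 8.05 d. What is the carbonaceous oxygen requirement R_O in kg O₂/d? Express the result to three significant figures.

R_O ≈ 2570 kg O₂/d

Y_obs = Y / (1 + k_d θ_c) = 0.405 / (1 + 0.0844 × 8.05) = 0.405 / 1.679 = 0.2412.
Substrate removed = Q·(S₀ − S) = 2390 m³/d × (1660 − 27.6) g/m³ = 3.9×10^6 g/d = 3901 kg/d.
P_X = Y_obs·Q·(S₀ − S) = 0.2412 × 3901 = 940.8 kg VSS/d.
Carbonaceous O₂ demand = substrate oxidised − cell-mass equivalent = 3901 − 1.42 × 940.8 = 2565 kg O₂/d.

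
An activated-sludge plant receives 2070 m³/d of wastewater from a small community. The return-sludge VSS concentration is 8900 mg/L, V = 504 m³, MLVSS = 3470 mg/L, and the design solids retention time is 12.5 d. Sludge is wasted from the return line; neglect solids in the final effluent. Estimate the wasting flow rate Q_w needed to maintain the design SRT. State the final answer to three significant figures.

Q_w ≈ 15.7 m³/d

Wasting from the return line (neglecting effluent solids): Q_w = V·X / (θ_c·X_r) = 504.0 × 3470 / (12.5 × 8900) = 15.72 m³/d.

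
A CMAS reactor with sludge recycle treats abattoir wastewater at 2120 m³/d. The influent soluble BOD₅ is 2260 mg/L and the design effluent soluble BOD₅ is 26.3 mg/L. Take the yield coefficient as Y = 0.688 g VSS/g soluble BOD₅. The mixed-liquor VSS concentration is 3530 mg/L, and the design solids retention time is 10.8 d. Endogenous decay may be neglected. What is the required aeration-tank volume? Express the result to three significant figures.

V ≈ 9970 m³

Biomass mass balance (decay neglected): V·X = Y·Q·(S₀ − S)·θ_c, so V = 0.688 × 2120 × (2260 − 26.3) × 10.8 / 3530 = 9968 m³.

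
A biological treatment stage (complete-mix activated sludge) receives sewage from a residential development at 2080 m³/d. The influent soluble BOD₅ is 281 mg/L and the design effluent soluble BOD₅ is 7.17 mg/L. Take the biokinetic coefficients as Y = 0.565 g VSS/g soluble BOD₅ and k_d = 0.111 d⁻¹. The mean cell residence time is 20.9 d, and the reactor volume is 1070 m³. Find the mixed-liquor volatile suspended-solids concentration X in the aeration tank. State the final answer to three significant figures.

X ≈ 1890 mg/L

From V·X·(1 + k_d·θ_c) = Y·Q·(S₀ − S)·θ_c: X = 0.565 × 2080 × (281 − 7.17) × 20.9 / [1070 × (1 + 0.111 × 20.9)] = 1893 mg/L.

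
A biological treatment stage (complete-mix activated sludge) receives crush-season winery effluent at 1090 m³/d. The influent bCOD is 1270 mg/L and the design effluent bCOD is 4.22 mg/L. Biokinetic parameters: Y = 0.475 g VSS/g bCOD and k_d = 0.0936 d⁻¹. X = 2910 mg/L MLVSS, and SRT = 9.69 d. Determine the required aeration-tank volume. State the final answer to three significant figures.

V ≈ 1140 m³

Steady-state biomass mass balance: V·X·(1 + k_d·θ_c) = Y·Q·(S₀ − S)·θ_c, so V = 0.475 × 1090 × (1270 − 4.22) × 9.69 / [2910 × (1 + 0.0936 × 9.69)] = 6.35×10^6 / 5549 = 1144 m³.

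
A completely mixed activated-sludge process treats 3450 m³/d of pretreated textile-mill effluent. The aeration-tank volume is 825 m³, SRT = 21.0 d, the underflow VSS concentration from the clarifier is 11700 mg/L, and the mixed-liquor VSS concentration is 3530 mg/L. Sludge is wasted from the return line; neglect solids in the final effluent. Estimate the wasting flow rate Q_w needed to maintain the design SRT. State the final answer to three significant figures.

Q_w = (V·X)/(θ_c X_r) = 825.0 × 3530 / (21.0 × 11700) = 11.85 m³/d.

Q_w ≈ 11.9 m³/d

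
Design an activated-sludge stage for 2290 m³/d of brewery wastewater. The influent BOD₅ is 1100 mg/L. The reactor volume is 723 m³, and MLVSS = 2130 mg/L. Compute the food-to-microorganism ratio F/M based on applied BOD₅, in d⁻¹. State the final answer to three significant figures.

F/M = applied load / biomass = Q·S₀/(V·X) = 2290 × 1100 / (723.0 × 2130) = 1.636 d⁻¹.

F/M ≈ 1.64 d⁻¹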